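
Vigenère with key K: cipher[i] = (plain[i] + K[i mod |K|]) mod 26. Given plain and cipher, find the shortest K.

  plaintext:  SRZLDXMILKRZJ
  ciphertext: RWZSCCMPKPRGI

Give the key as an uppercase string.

  i= 0: R-S = 25 → Z
  i= 1: W-R =  5 → F
  i= 2: Z-Z =  0 → A
  i= 3: S-L =  7 → H
  i= 4: C-D = 25 → Z
  i= 5: C-X =  5 → F
  i= 6: M-M =  0 → A
  i= 7: P-I =  7 → H
  i= 8: K-L = 25 → Z
  i= 9: P-K =  5 → F
  i=10: R-R =  0 → A
  i=11: G-Z =  7 → H
  i=12: I-J = 25 → Z
  shifts repeat with period 4: ZFAH

ZFAH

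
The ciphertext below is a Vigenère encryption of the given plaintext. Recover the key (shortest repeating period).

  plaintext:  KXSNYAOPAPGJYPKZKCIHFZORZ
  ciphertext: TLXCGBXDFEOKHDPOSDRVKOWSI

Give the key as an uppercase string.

JOFPIB

  i= 0: T-K =  9 → J
  i= 1: L-X = 14 → O
  i= 2: X-S =  5 → F
  i= 3: C-N = 15 → P
  i= 4: G-Y =  8 → I
  i= 5: B-A =  1 → B
  i= 6: X-O =  9 → J
  i= 7: D-P = 14 → O
  i= 8: F-A =  5 → F
  i= 9: E-P = 15 → P
  i=10: O-G =  8 → I
  i=11: K-J =  1 → B
  i=12: H-Y =  9 → J
  i=13: D-P = 14 → O
  i=14: P-K =  5 → F
  i=15: O-Z = 15 → P
  i=16: S-K =  8 → I
  i=17: D-C =  1 → B
  i=18: R-I =  9 → J
  i=19: V-H = 14 → O
  i=20: K-F =  5 → F
  i=21: O-Z = 15 → P
  i=22: W-O =  8 → I
  i=23: S-R =  1 → B
  i=24: I-Z =  9 → J
  shifts repeat with period 6: JOFPIB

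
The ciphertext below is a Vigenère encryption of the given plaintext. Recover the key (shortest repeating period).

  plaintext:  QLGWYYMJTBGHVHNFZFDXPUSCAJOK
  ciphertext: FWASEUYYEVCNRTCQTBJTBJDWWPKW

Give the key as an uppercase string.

  i= 0: F-Q = 15 → P
  i= 1: W-L = 11 → L
  i= 2: A-G = 20 → U
  i= 3: S-W = 22 → W
  i= 4: E-Y =  6 → G
  i= 5: U-Y = 22 → W
  i= 6: Y-M = 12 → M
  i= 7: Y-J = 15 → P
  i= 8: E-T = 11 → L
  i= 9: V-B = 20 → U
  i=10: C-G = 22 → W
  i=11: N-H =  6 → G
  i=12: R-V = 22 → W
  i=13: T-H = 12 → M
  i=14: C-N = 15 → P
  i=15: Q-F = 11 → L
  i=16: T-Z = 20 → U
  i=17: B-F = 22 → W
  i=18: J-D =  6 → G
  i=19: T-X = 22 → W
  i=20: B-P = 12 → M
  i=21: J-U = 15 → P
  i=22: D-S = 11 → L
  i=23: W-C = 20 → U
  i=24: W-A = 22 → W
  i=25: P-J =  6 → G
  i=26: K-O = 22 → W
  i=27: W-K = 12 → M
  shifts repeat with period 7: PLUWGWM

PLUWGWM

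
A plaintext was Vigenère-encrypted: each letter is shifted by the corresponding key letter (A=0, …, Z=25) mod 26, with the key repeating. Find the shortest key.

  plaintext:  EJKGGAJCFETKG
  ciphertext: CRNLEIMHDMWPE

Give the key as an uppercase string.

  i= 0: C-E = 24 → Y
  i= 1: R-J =  8 → I
  i= 2: N-K =  3 → D
  i= 3: L-G =  5 → F
  i= 4: E-G = 24 → Y
  i= 5: I-A =  8 → I
  i= 6: M-J =  3 → D
  i= 7: H-C =  5 → F
  i= 8: D-F = 24 → Y
  i= 9: M-E =  8 → I
  i=10: W-T =  3 → D
  i=11: P-K =  5 → F
  i=12: E-G = 24 → Y
  shifts repeat with period 4: YIDF

YIDF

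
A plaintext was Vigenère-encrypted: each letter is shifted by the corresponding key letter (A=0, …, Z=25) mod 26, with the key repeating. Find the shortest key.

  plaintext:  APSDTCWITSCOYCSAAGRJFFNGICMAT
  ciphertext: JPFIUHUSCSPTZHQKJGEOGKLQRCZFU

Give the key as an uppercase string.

  i= 0: J-A =  9 → J
  i= 1: P-P =  0 → A
  i= 2: F-S = 13 → N
  i= 3: I-D =  5 → F
  i= 4: U-T =  1 → B
  i= 5: H-C =  5 → F
  i= 6: U-W = 24 → Y
  i= 7: S-I = 10 → K
  i= 8: C-T =  9 → J
  i= 9: S-S =  0 → A
  i=10: P-C = 13 → N
  i=11: T-O =  5 → F
  i=12: Z-Y =  1 → B
  i=13: H-C =  5 → F
  i=14: Q-S = 24 → Y
  i=15: K-A = 10 → K
  i=16: J-A =  9 → J
  i=17: G-G =  0 → A
  i=18: E-R = 13 → N
  i=19: O-J =  5 → F
  i=20: G-F =  1 → B
  i=21: K-F =  5 → F
  i=22: L-N = 24 → Y
  i=23: Q-G = 10 → K
  i=24: R-I =  9 → J
  i=25: C-C =  0 → A
  i=26: Z-M = 13 → N
  i=27: F-A =  5 → F
  i=28: U-T =  1 → B
  shifts repeat with period 8: JANFBFYK

JANFBFYK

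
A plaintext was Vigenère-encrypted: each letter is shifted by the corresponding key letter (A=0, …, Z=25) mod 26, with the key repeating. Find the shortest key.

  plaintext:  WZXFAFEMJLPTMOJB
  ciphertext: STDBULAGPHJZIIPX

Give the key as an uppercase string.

  i= 0: S-W = 22 → W
  i= 1: T-Z = 20 → U
  i= 2: D-X =  6 → G
  i= 3: B-F = 22 → W
  i= 4: U-A = 20 → U
  i= 5: L-F =  6 → G
  i= 6: A-E = 22 → W
  i= 7: G-M = 20 → U
  i= 8: P-J =  6 → G
  i= 9: H-L = 22 → W
  i=10: J-P = 20 → U
  i=11: Z-T =  6 → G
  i=12: I-M = 22 → W
  i=13: I-O = 20 → U
  i=14: P-J =  6 → G
  i=15: X-B = 22 → W
  shifts repeat with period 3: WUG

WUG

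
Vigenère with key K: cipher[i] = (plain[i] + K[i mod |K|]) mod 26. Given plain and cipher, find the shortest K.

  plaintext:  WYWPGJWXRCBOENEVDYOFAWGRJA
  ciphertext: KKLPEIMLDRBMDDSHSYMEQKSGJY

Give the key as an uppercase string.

OMPAYZQ

  i= 0: K-W = 14 → O
  i= 1: K-Y = 12 → M
  i= 2: L-W = 15 → P
  i= 3: P-P =  0 → A
  i= 4: E-G = 24 → Y
  i= 5: I-J = 25 → Z
  i= 6: M-W = 16 → Q
  i= 7: L-X = 14 → O
  i= 8: D-R = 12 → M
  i= 9: R-C = 15 → P
  i=10: B-B =  0 → A
  i=11: M-O = 24 → Y
  i=12: D-E = 25 → Z
  i=13: D-N = 16 → Q
  i=14: S-E = 14 → O
  i=15: H-V = 12 → M
  i=16: S-D = 15 → P
  i=17: Y-Y =  0 → A
  i=18: M-O = 24 → Y
  i=19: E-F = 25 → Z
  i=20: Q-A = 16 → Q
  i=21: K-W = 14 → O
  i=22: S-G = 12 → M
  i=23: G-R = 15 → P
  i=24: J-J =  0 → A
  i=25: Y-A = 24 → Y
  shifts repeat with period 7: OMPAYZQ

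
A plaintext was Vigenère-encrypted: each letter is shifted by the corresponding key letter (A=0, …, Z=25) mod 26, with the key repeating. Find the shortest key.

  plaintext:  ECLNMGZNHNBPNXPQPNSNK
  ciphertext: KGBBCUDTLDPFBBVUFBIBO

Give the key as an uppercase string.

GEQOQOE

  i= 0: K-E =  6 → G
  i= 1: G-C =  4 → E
  i= 2: B-L = 16 → Q
  i= 3: B-N = 14 → O
  i= 4: C-M = 16 → Q
  i= 5: U-G = 14 → O
  i= 6: D-Z =  4 → E
  i= 7: T-N =  6 → G
  i= 8: L-H =  4 → E
  i= 9: D-N = 16 → Q
  i=10: P-B = 14 → O
  i=11: F-P = 16 → Q
  i=12: B-N = 14 → O
  i=13: B-X =  4 → E
  i=14: V-P =  6 → G
  i=15: U-Q =  4 → E
  i=16: F-P = 16 → Q
  i=17: B-N = 14 → O
  i=18: I-S = 16 → Q
  i=19: B-N = 14 → O
  i=20: O-K =  4 → E
  shifts repeat with period 7: GEQOQOE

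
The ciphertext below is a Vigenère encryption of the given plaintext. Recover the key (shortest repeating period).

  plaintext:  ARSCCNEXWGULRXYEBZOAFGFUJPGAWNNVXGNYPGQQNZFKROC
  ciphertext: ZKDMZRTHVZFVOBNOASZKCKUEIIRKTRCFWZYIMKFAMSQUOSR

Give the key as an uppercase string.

  i= 0: Z-A = 25 → Z
  i= 1: K-R = 19 → T
  i= 2: D-S = 11 → L
  i= 3: M-C = 10 → K
  i= 4: Z-C = 23 → X
  i= 5: R-N =  4 → E
  i= 6: T-E = 15 → P
  i= 7: H-X = 10 → K
  i= 8: V-W = 25 → Z
  i= 9: Z-G = 19 → T
  i=10: F-U = 11 → L
  i=11: V-L = 10 → K
  i=12: O-R = 23 → X
  i=13: B-X =  4 → E
  i=14: N-Y = 15 → P
  i=15: O-E = 10 → K
  i=16: A-B = 25 → Z
  i=17: S-Z = 19 → T
  i=18: Z-O = 11 → L
  i=19: K-A = 10 → K
  i=20: C-F = 23 → X
  i=21: K-G =  4 → E
  i=22: U-F = 15 → P
  i=23: E-U = 10 → K
  i=24: I-J = 25 → Z
  i=25: I-P = 19 → T
  i=26: R-G = 11 → L
  i=27: K-A = 10 → K
  i=28: T-W = 23 → X
  i=29: R-N =  4 → E
  i=30: C-N = 15 → P
  i=31: F-V = 10 → K
  i=32: W-X = 25 → Z
  i=33: Z-G = 19 → T
  i=34: Y-N = 11 → L
  i=35: I-Y = 10 → K
  i=36: M-P = 23 → X
  i=37: K-G =  4 → E
  i=38: F-Q = 15 → P
  i=39: A-Q = 10 → K
  i=40: M-N = 25 → Z
  i=41: S-Z = 19 → T
  i=42: Q-F = 11 → L
  i=43: U-K = 10 → K
  i=44: O-R = 23 → X
  i=45: S-O =  4 → E
  i=46: R-C = 15 → P
  shifts repeat with period 8: ZTLKXEPK

ZTLKXEPK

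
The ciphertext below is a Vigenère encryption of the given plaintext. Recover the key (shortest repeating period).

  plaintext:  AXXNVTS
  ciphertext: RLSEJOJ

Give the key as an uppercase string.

  i= 0: R-A = 17 → R
  i= 1: L-X = 14 → O
  i= 2: S-X = 21 → V
  i= 3: E-N = 17 → R
  i= 4: J-V = 14 → O
  i= 5: O-T = 21 → V
  i= 6: J-S = 17 → R
  shifts repeat with period 3: ROV

ROV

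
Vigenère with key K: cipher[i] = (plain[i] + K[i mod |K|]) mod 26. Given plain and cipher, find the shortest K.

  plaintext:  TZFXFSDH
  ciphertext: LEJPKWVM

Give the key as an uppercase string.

  i= 0: L-T = 18 → S
  i= 1: E-Z =  5 → F
  i= 2: J-F =  4 → E
  i= 3: P-X = 18 → S
  i= 4: K-F =  5 → F
  i= 5: W-S =  4 → E
  i= 6: V-D = 18 → S
  i= 7: M-H =  5 → F
  shifts repeat with period 3: SFE

SFE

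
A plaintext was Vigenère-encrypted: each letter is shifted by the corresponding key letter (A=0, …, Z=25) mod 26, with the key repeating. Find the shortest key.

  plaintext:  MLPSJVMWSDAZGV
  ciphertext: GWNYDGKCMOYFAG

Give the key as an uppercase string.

ULYG

  i= 0: G-M = 20 → U
  i= 1: W-L = 11 → L
  i= 2: N-P = 24 → Y
  i= 3: Y-S =  6 → G
  i= 4: D-J = 20 → U
  i= 5: G-V = 11 → L
  i= 6: K-M = 24 → Y
  i= 7: C-W =  6 → G
  i= 8: M-S = 20 → U
  i= 9: O-D = 11 → L
  i=10: Y-A = 24 → Y
  i=11: F-Z =  6 → G
  i=12: A-G = 20 → U
  i=13: G-V = 11 → L
  shifts repeat with period 4: ULYG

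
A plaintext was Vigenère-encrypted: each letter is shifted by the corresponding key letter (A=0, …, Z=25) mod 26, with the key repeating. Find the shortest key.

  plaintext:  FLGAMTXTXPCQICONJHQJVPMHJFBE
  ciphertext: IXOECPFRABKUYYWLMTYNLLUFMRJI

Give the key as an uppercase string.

  i= 0: I-F =  3 → D
  i= 1: X-L = 12 → M
  i= 2: O-G =  8 → I
  i= 3: E-A =  4 → E
  i= 4: C-M = 16 → Q
  i= 5: P-T = 22 → W
  i= 6: F-X =  8 → I
  i= 7: R-T = 24 → Y
  i= 8: A-X =  3 → D
  i= 9: B-P = 12 → M
  i=10: K-C =  8 → I
  i=11: U-Q =  4 → E
  i=12: Y-I = 16 → Q
  i=13: Y-C = 22 → W
  i=14: W-O =  8 → I
  i=15: L-N = 24 → Y
  i=16: M-J =  3 → D
  i=17: T-H = 12 → M
  i=18: Y-Q =  8 → I
  i=19: N-J =  4 → E
  i=20: L-V = 16 → Q
  i=21: L-P = 22 → W
  i=22: U-M =  8 → I
  i=23: F-H = 24 → Y
  i=24: M-J =  3 → D
  i=25: R-F = 12 → M
  i=26: J-B =  8 → I
  i=27: I-E =  4 → E
  shifts repeat with period 8: DMIEQWIY

DMIEQWIY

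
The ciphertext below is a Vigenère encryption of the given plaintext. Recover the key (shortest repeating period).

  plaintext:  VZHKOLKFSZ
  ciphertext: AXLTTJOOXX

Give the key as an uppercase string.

FYEJ

  i= 0: A-V =  5 → F
  i= 1: X-Z = 24 → Y
  i= 2: L-H =  4 → E
  i= 3: T-K =  9 → J
  i= 4: T-O =  5 → F
  i= 5: J-L = 24 → Y
  i= 6: O-K =  4 → E
  i= 7: O-F =  9 → J
  i= 8: X-S =  5 → F
  i= 9: X-Z = 24 → Y
  shifts repeat with period 4: FYEJ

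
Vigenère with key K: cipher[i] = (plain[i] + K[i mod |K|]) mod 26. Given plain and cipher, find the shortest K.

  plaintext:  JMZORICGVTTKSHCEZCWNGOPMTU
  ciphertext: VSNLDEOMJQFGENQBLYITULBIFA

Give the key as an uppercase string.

  i= 0: V-J = 12 → M
  i= 1: S-M =  6 → G
  i= 2: N-Z = 14 → O
  i= 3: L-O = 23 → X
  i= 4: D-R = 12 → M
  i= 5: E-I = 22 → W
  i= 6: O-C = 12 → M
  i= 7: M-G =  6 → G
  i= 8: J-V = 14 → O
  i= 9: Q-T = 23 → X
  i=10: F-T = 12 → M
  i=11: G-K = 22 → W
  i=12: E-S = 12 → M
  i=13: N-H =  6 → G
  i=14: Q-C = 14 → O
  i=15: B-E = 23 → X
  i=16: L-Z = 12 → M
  i=17: Y-C = 22 → W
  i=18: I-W = 12 → M
  i=19: T-N =  6 → G
  i=20: U-G = 14 → O
  i=21: L-O = 23 → X
  i=22: B-P = 12 → M
  i=23: I-M = 22 → W
  i=24: F-T = 12 → M
  i=25: A-U =  6 → G
  shifts repeat with period 6: MGOXMW

MGOXMW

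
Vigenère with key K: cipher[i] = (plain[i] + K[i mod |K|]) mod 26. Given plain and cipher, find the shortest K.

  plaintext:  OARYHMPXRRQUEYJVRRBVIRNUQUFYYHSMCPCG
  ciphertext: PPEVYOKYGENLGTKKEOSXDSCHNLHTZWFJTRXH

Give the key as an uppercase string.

  i= 0: P-O =  1 → B
  i= 1: P-A = 15 → P
  i= 2: E-R = 13 → N
  i= 3: V-Y = 23 → X
  i= 4: Y-H = 17 → R
  i= 5: O-M =  2 → C
  i= 6: K-P = 21 → V
  i= 7: Y-X =  1 → B
  i= 8: G-R = 15 → P
  i= 9: E-R = 13 → N
  i=10: N-Q = 23 → X
  i=11: L-U = 17 → R
  i=12: G-E =  2 → C
  i=13: T-Y = 21 → V
  i=14: K-J =  1 → B
  i=15: K-V = 15 → P
  i=16: E-R = 13 → N
  i=17: O-R = 23 → X
  i=18: S-B = 17 → R
  i=19: X-V =  2 → C
  i=20: D-I = 21 → V
  i=21: S-R =  1 → B
  i=22: C-N = 15 → P
  i=23: H-U = 13 → N
  i=24: N-Q = 23 → X
  i=25: L-U = 17 → R
  i=26: H-F =  2 → C
  i=27: T-Y = 21 → V
  i=28: Z-Y =  1 → B
  i=29: W-H = 15 → P
  i=30: F-S = 13 → N
  i=31: J-M = 23 → X
  i=32: T-C = 17 → R
  i=33: R-P =  2 → C
  i=34: X-C = 21 → V
  i=35: H-G =  1 → B
  shifts repeat with period 7: BPNXRCV

BPNXRCV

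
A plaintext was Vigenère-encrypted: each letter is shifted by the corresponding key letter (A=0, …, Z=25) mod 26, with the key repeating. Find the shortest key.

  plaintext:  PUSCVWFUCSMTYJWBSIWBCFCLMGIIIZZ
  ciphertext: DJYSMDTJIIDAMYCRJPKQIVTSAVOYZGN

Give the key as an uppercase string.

  i= 0: D-P = 14 → O
  i= 1: J-U = 15 → P
  i= 2: Y-S =  6 → G
  i= 3: S-C = 16 → Q
  i= 4: M-V = 17 → R
  i= 5: D-W =  7 → H
  i= 6: T-F = 14 → O
  i= 7: J-U = 15 → P
  i= 8: I-C =  6 → G
  i= 9: I-S = 16 → Q
  i=10: D-M = 17 → R
  i=11: A-T =  7 → H
  i=12: M-Y = 14 → O
  i=13: Y-J = 15 → P
  i=14: C-W =  6 → G
  i=15: R-B = 16 → Q
  i=16: J-S = 17 → R
  i=17: P-I =  7 → H
  i=18: K-W = 14 → O
  i=19: Q-B = 15 → P
  i=20: I-C =  6 → G
  i=21: V-F = 16 → Q
  i=22: T-C = 17 → R
  i=23: S-L =  7 → H
  i=24: A-M = 14 → O
  i=25: V-G = 15 → P
  i=26: O-I =  6 → G
  i=27: Y-I = 16 → Q
  i=28: Z-I = 17 → R
  i=29: G-Z =  7 → H
  i=30: N-Z = 14 → O
  shifts repeat with period 6: OPGQRH

OPGQRH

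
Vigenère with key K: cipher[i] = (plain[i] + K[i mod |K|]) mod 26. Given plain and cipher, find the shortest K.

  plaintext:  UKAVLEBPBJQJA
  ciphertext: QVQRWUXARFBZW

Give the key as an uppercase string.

  i= 0: Q-U = 22 → W
  i= 1: V-K = 11 → L
  i= 2: Q-A = 16 → Q
  i= 3: R-V = 22 → W
  i= 4: W-L = 11 → L
  i= 5: U-E = 16 → Q
  i= 6: X-B = 22 → W
  i= 7: A-P = 11 → L
  i= 8: R-B = 16 → Q
  i= 9: F-J = 22 → W
  i=10: B-Q = 11 → L
  i=11: Z-J = 16 → Q
  i=12: W-A = 22 → W
  shifts repeat with period 3: WLQ

WLQ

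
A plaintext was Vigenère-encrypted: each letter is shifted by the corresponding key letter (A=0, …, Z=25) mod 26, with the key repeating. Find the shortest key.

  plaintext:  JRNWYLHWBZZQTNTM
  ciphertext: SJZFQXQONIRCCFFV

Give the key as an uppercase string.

JSM

  i= 0: S-J =  9 → J
  i= 1: J-R = 18 → S
  i= 2: Z-N = 12 → M
  i= 3: F-W =  9 → J
  i= 4: Q-Y = 18 → S
  i= 5: X-L = 12 → M
  i= 6: Q-H =  9 → J
  i= 7: O-W = 18 → S
  i= 8: N-B = 12 → M
  i= 9: I-Z =  9 → J
  i=10: R-Z = 18 → S
  i=11: C-Q = 12 → M
  i=12: C-T =  9 → J
  i=13: F-N = 18 → S
  i=14: F-T = 12 → M
  i=15: V-M =  9 → J
  shifts repeat with period 3: JSM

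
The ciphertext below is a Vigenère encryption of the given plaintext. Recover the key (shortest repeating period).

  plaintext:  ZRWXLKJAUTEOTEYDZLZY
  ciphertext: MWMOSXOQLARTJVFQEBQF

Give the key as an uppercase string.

  i= 0: M-Z = 13 → N
  i= 1: W-R =  5 → F
  i= 2: M-W = 16 → Q
  i= 3: O-X = 17 → R
  i= 4: S-L =  7 → H
  i= 5: X-K = 13 → N
  i= 6: O-J =  5 → F
  i= 7: Q-A = 16 → Q
  i= 8: L-U = 17 → R
  i= 9: A-T =  7 → H
  i=10: R-E = 13 → N
  i=11: T-O =  5 → F
  i=12: J-T = 16 → Q
  i=13: V-E = 17 → R
  i=14: F-Y =  7 → H
  i=15: Q-D = 13 → N
  i=16: E-Z =  5 → F
  i=17: B-L = 16 → Q
  i=18: Q-Z = 17 → R
  i=19: F-Y =  7 → H
  shifts repeat with period 5: NFQRH

NFQRH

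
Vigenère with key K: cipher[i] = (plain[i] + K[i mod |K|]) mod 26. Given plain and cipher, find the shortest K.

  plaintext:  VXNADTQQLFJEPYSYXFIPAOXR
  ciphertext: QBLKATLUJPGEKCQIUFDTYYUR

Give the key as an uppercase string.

  i= 0: Q-V = 21 → V
  i= 1: B-X =  4 → E
  i= 2: L-N = 24 → Y
  i= 3: K-A = 10 → K
  i= 4: A-D = 23 → X
  i= 5: T-T =  0 → A
  i= 6: L-Q = 21 → V
  i= 7: U-Q =  4 → E
  i= 8: J-L = 24 → Y
  i= 9: P-F = 10 → K
  i=10: G-J = 23 → X
  i=11: E-E =  0 → A
  i=12: K-P = 21 → V
  i=13: C-Y =  4 → E
  i=14: Q-S = 24 → Y
  i=15: I-Y = 10 → K
  i=16: U-X = 23 → X
  i=17: F-F =  0 → A
  i=18: D-I = 21 → V
  i=19: T-P =  4 → E
  i=20: Y-A = 24 → Y
  i=21: Y-O = 10 → K
  i=22: U-X = 23 → X
  i=23: R-R =  0 → A
  shifts repeat with period 6: VEYKXA

VEYKXA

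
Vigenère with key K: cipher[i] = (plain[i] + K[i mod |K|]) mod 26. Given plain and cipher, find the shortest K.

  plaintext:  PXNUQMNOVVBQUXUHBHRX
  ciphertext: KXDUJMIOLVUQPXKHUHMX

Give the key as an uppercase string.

VAQATA

  i= 0: K-P = 21 → V
  i= 1: X-X =  0 → A
  i= 2: D-N = 16 → Q
  i= 3: U-U =  0 → A
  i= 4: J-Q = 19 → T
  i= 5: M-M =  0 → A
  i= 6: I-N = 21 → V
  i= 7: O-O =  0 → A
  i= 8: L-V = 16 → Q
  i= 9: V-V =  0 → A
  i=10: U-B = 19 → T
  i=11: Q-Q =  0 → A
  i=12: P-U = 21 → V
  i=13: X-X =  0 → A
  i=14: K-U = 16 → Q
  i=15: H-H =  0 → A
  i=16: U-B = 19 → T
  i=17: H-H =  0 → A
  i=18: M-R = 21 → V
  i=19: X-X =  0 → A
  shifts repeat with period 6: VAQATA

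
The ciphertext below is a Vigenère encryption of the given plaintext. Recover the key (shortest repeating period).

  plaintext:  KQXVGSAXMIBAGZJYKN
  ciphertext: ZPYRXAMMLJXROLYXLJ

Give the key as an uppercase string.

PZBWRIM

  i= 0: Z-K = 15 → P
  i= 1: P-Q = 25 → Z
  i= 2: Y-X =  1 → B
  i= 3: R-V = 22 → W
  i= 4: X-G = 17 → R
  i= 5: A-S =  8 → I
  i= 6: M-A = 12 → M
  i= 7: M-X = 15 → P
  i= 8: L-M = 25 → Z
  i= 9: J-I =  1 → B
  i=10: X-B = 22 → W
  i=11: R-A = 17 → R
  i=12: O-G =  8 → I
  i=13: L-Z = 12 → M
  i=14: Y-J = 15 → P
  i=15: X-Y = 25 → Z
  i=16: L-K =  1 → B
  i=17: J-N = 22 → W
  shifts repeat with period 7: PZBWRIM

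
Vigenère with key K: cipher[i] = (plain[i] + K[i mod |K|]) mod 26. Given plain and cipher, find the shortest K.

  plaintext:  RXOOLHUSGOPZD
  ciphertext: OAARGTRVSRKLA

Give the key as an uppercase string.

XDMDVM

  i= 0: O-R = 23 → X
  i= 1: A-X =  3 → D
  i= 2: A-O = 12 → M
  i= 3: R-O =  3 → D
  i= 4: G-L = 21 → V
  i= 5: T-H = 12 → M
  i= 6: R-U = 23 → X
  i= 7: V-S =  3 → D
  i= 8: S-G = 12 → M
  i= 9: R-O =  3 → D
  i=10: K-P = 21 → V
  i=11: L-Z = 12 → M
  i=12: A-D = 23 → X
  shifts repeat with period 6: XDMDVM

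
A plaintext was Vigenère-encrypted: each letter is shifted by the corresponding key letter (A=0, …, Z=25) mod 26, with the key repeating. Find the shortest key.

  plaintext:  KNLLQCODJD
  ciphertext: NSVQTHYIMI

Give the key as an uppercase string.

DFKF

  i= 0: N-K =  3 → D
  i= 1: S-N =  5 → F
  i= 2: V-L = 10 → K
  i= 3: Q-L =  5 → F
  i= 4: T-Q =  3 → D
  i= 5: H-C =  5 → F
  i= 6: Y-O = 10 → K
  i= 7: I-D =  5 → F
  i= 8: M-J =  3 → D
  i= 9: I-D =  5 → F
  shifts repeat with period 4: DFKF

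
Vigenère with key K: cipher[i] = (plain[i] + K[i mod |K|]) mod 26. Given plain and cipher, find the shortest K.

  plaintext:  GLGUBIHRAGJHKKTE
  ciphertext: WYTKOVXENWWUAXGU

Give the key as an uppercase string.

QNN

  i= 0: W-G = 16 → Q
  i= 1: Y-L = 13 → N
  i= 2: T-G = 13 → N
  i= 3: K-U = 16 → Q
  i= 4: O-B = 13 → N
  i= 5: V-I = 13 → N
  i= 6: X-H = 16 → Q
  i= 7: E-R = 13 → N
  i= 8: N-A = 13 → N
  i= 9: W-G = 16 → Q
  i=10: W-J = 13 → N
  i=11: U-H = 13 → N
  i=12: A-K = 16 → Q
  i=13: X-K = 13 → N
  i=14: G-T = 13 → N
  i=15: U-E = 16 → Q
  shifts repeat with period 3: QNN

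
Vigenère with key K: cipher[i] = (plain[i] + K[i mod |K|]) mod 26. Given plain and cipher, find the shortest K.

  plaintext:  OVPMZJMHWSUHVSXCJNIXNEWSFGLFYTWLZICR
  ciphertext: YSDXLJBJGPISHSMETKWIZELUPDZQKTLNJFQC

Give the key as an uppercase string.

KXOLMAPC

  i= 0: Y-O = 10 → K
  i= 1: S-V = 23 → X
  i= 2: D-P = 14 → O
  i= 3: X-M = 11 → L
  i= 4: L-Z = 12 → M
  i= 5: J-J =  0 → A
  i= 6: B-M = 15 → P
  i= 7: J-H =  2 → C
  i= 8: G-W = 10 → K
  i= 9: P-S = 23 → X
  i=10: I-U = 14 → O
  i=11: S-H = 11 → L
  i=12: H-V = 12 → M
  i=13: S-S =  0 → A
  i=14: M-X = 15 → P
  i=15: E-C =  2 → C
  i=16: T-J = 10 → K
  i=17: K-N = 23 → X
  i=18: W-I = 14 → O
  i=19: I-X = 11 → L
  i=20: Z-N = 12 → M
  i=21: E-E =  0 → A
  i=22: L-W = 15 → P
  i=23: U-S =  2 → C
  i=24: P-F = 10 → K
  i=25: D-G = 23 → X
  i=26: Z-L = 14 → O
  i=27: Q-F = 11 → L
  i=28: K-Y = 12 → M
  i=29: T-T =  0 → A
  i=30: L-W = 15 → P
  i=31: N-L =  2 → C
  i=32: J-Z = 10 → K
  i=33: F-I = 23 → X
  i=34: Q-C = 14 → O
  i=35: C-R = 11 → L
  shifts repeat with period 8: KXOLMAPC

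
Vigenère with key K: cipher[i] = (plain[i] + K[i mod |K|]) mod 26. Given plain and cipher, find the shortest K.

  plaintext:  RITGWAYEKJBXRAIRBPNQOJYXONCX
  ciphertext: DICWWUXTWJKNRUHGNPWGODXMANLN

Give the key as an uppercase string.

MAJQAUZP

  i= 0: D-R = 12 → M
  i= 1: I-I =  0 → A
  i= 2: C-T =  9 → J
  i= 3: W-G = 16 → Q
  i= 4: W-W =  0 → A
  i= 5: U-A = 20 → U
  i= 6: X-Y = 25 → Z
  i= 7: T-E = 15 → P
  i= 8: W-K = 12 → M
  i= 9: J-J =  0 → A
  i=10: K-B =  9 → J
  i=11: N-X = 16 → Q
  i=12: R-R =  0 → A
  i=13: U-A = 20 → U
  i=14: H-I = 25 → Z
  i=15: G-R = 15 → P
  i=16: N-B = 12 → M
  i=17: P-P =  0 → A
  i=18: W-N =  9 → J
  i=19: G-Q = 16 → Q
  i=20: O-O =  0 → A
  i=21: D-J = 20 → U
  i=22: X-Y = 25 → Z
  i=23: M-X = 15 → P
  i=24: A-O = 12 → M
  i=25: N-N =  0 → A
  i=26: L-C =  9 → J
  i=27: N-X = 16 → Q
  shifts repeat with period 8: MAJQAUZP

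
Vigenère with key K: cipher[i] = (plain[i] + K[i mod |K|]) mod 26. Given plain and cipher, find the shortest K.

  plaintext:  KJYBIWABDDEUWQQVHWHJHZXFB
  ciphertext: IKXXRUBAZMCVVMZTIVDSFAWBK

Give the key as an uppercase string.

YBZWJ

  i= 0: I-K = 24 → Y
  i= 1: K-J =  1 → B
  i= 2: X-Y = 25 → Z
  i= 3: X-B = 22 → W
  i= 4: R-I =  9 → J
  i= 5: U-W = 24 → Y
  i= 6: B-A =  1 → B
  i= 7: A-B = 25 → Z
  i= 8: Z-D = 22 → W
  i= 9: M-D =  9 → J
  i=10: C-E = 24 → Y
  i=11: V-U =  1 → B
  i=12: V-W = 25 → Z
  i=13: M-Q = 22 → W
  i=14: Z-Q =  9 → J
  i=15: T-V = 24 → Y
  i=16: I-H =  1 → B
  i=17: V-W = 25 → Z
  i=18: D-H = 22 → W
  i=19: S-J =  9 → J
  i=20: F-H = 24 → Y
  i=21: A-Z =  1 → B
  i=22: W-X = 25 → Z
  i=23: B-F = 22 → W
  i=24: K-B =  9 → J
  shifts repeat with period 5: YBZWJ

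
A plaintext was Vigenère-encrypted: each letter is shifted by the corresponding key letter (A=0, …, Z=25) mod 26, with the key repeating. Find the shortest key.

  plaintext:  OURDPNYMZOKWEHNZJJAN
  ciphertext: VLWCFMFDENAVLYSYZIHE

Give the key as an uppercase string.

HRFZQZ

  i= 0: V-O =  7 → H
  i= 1: L-U = 17 → R
  i= 2: W-R =  5 → F
  i= 3: C-D = 25 → Z
  i= 4: F-P = 16 → Q
  i= 5: M-N = 25 → Z
  i= 6: F-Y =  7 → H
  i= 7: D-M = 17 → R
  i= 8: E-Z =  5 → F
  i= 9: N-O = 25 → Z
  i=10: A-K = 16 → Q
  i=11: V-W = 25 → Z
  i=12: L-E =  7 → H
  i=13: Y-H = 17 → R
  i=14: S-N =  5 → F
  i=15: Y-Z = 25 → Z
  i=16: Z-J = 16 → Q
  i=17: I-J = 25 → Z
  i=18: H-A =  7 → H
  i=19: E-N = 17 → R
  shifts repeat with period 6: HRFZQZ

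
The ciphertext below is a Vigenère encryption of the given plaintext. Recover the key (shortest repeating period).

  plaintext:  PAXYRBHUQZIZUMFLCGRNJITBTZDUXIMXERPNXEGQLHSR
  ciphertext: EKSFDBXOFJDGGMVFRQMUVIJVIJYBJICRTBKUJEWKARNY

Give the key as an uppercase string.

  i= 0: E-P = 15 → P
  i= 1: K-A = 10 → K
  i= 2: S-X = 21 → V
  i= 3: F-Y =  7 → H
  i= 4: D-R = 12 → M
  i= 5: B-B =  0 → A
  i= 6: X-H = 16 → Q
  i= 7: O-U = 20 → U
  i= 8: F-Q = 15 → P
  i= 9: J-Z = 10 → K
  i=10: D-I = 21 → V
  i=11: G-Z =  7 → H
  i=12: G-U = 12 → M
  i=13: M-M =  0 → A
  i=14: V-F = 16 → Q
  i=15: F-L = 20 → U
  i=16: R-C = 15 → P
  i=17: Q-G = 10 → K
  i=18: M-R = 21 → V
  i=19: U-N =  7 → H
  i=20: V-J = 12 → M
  i=21: I-I =  0 → A
  i=22: J-T = 16 → Q
  i=23: V-B = 20 → U
  i=24: I-T = 15 → P
  i=25: J-Z = 10 → K
  i=26: Y-D = 21 → V
  i=27: B-U =  7 → H
  i=28: J-X = 12 → M
  i=29: I-I =  0 → A
  i=30: C-M = 16 → Q
  i=31: R-X = 20 → U
  i=32: T-E = 15 → P
  i=33: B-R = 10 → K
  i=34: K-P = 21 → V
  i=35: U-N =  7 → H
  i=36: J-X = 12 → M
  i=37: E-E =  0 → A
  i=38: W-G = 16 → Q
  i=39: K-Q = 20 → U
  i=40: A-L = 15 → P
  i=41: R-H = 10 → K
  i=42: N-S = 21 → V
  i=43: Y-R =  7 → H
  shifts repeat with period 8: PKVHMAQU

PKVHMAQU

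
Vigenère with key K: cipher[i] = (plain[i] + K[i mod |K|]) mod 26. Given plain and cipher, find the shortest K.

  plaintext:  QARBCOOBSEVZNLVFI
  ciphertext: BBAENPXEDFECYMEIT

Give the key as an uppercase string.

LBJD

  i= 0: B-Q = 11 → L
  i= 1: B-A =  1 → B
  i= 2: A-R =  9 → J
  i= 3: E-B =  3 → D
  i= 4: N-C = 11 → L
  i= 5: P-O =  1 → B
  i= 6: X-O =  9 → J
  i= 7: E-B =  3 → D
  i= 8: D-S = 11 → L
  i= 9: F-E =  1 → B
  i=10: E-V =  9 → J
  i=11: C-Z =  3 → D
  i=12: Y-N = 11 → L
  i=13: M-L =  1 → B
  i=14: E-V =  9 → J
  i=15: I-F =  3 → D
  i=16: T-I = 11 → L
  shifts repeat with period 4: LBJD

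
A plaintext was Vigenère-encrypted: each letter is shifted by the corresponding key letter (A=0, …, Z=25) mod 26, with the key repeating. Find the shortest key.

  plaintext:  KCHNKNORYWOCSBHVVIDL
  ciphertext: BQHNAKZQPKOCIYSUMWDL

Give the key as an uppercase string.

  i= 0: B-K = 17 → R
  i= 1: Q-C = 14 → O
  i= 2: H-H =  0 → A
  i= 3: N-N =  0 → A
  i= 4: A-K = 16 → Q
  i= 5: K-N = 23 → X
  i= 6: Z-O = 11 → L
  i= 7: Q-R = 25 → Z
  i= 8: P-Y = 17 → R
  i= 9: K-W = 14 → O
  i=10: O-O =  0 → A
  i=11: C-C =  0 → A
  i=12: I-S = 16 → Q
  i=13: Y-B = 23 → X
  i=14: S-H = 11 → L
  i=15: U-V = 25 → Z
  i=16: M-V = 17 → R
  i=17: W-I = 14 → O
  i=18: D-D =  0 → A
  i=19: L-L =  0 → A
  shifts repeat with period 8: ROAAQXLZ

ROAAQXLZ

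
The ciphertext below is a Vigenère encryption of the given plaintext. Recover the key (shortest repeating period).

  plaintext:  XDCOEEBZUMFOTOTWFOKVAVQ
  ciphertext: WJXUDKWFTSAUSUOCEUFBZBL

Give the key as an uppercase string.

  i= 0: W-X = 25 → Z
  i= 1: J-D =  6 → G
  i= 2: X-C = 21 → V
  i= 3: U-O =  6 → G
  i= 4: D-E = 25 → Z
  i= 5: K-E =  6 → G
  i= 6: W-B = 21 → V
  i= 7: F-Z =  6 → G
  i= 8: T-U = 25 → Z
  i= 9: S-M =  6 → G
  i=10: A-F = 21 → V
  i=11: U-O =  6 → G
  i=12: S-T = 25 → Z
  i=13: U-O =  6 → G
  i=14: O-T = 21 → V
  i=15: C-W =  6 → G
  i=16: E-F = 25 → Z
  i=17: U-O =  6 → G
  i=18: F-K = 21 → V
  i=19: B-V =  6 → G
  i=20: Z-A = 25 → Z
  i=21: B-V =  6 → G
  i=22: L-Q = 21 → V
  shifts repeat with period 4: ZGVG

ZGVG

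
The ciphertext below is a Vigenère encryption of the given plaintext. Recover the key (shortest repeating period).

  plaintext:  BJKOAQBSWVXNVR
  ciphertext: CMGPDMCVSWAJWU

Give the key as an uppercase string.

  i= 0: C-B =  1 → B
  i= 1: M-J =  3 → D
  i= 2: G-K = 22 → W
  i= 3: P-O =  1 → B
  i= 4: D-A =  3 → D
  i= 5: M-Q = 22 → W
  i= 6: C-B =  1 → B
  i= 7: V-S =  3 → D
  i= 8: S-W = 22 → W
  i= 9: W-V =  1 → B
  i=10: A-X =  3 → D
  i=11: J-N = 22 → W
  i=12: W-V =  1 → B
  i=13: U-R =  3 → D
  shifts repeat with period 3: BDW

BDW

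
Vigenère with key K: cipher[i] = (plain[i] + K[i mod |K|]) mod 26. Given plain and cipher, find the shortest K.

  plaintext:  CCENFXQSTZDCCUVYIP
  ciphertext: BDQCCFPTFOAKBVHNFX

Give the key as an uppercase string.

  i= 0: B-C = 25 → Z
  i= 1: D-C =  1 → B
  i= 2: Q-E = 12 → M
  i= 3: C-N = 15 → P
  i= 4: C-F = 23 → X
  i= 5: F-X =  8 → I
  i= 6: P-Q = 25 → Z
  i= 7: T-S =  1 → B
  i= 8: F-T = 12 → M
  i= 9: O-Z = 15 → P
  i=10: A-D = 23 → X
  i=11: K-C =  8 → I
  i=12: B-C = 25 → Z
  i=13: V-U =  1 → B
  i=14: H-V = 12 → M
  i=15: N-Y = 15 → P
  i=16: F-I = 23 → X
  i=17: X-P =  8 → I
  shifts repeat with period 6: ZBMPXI

ZBMPXI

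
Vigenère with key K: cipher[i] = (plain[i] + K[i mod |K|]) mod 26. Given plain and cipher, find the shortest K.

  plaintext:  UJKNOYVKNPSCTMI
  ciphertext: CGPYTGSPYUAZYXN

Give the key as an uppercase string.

  i= 0: C-U =  8 → I
  i= 1: G-J = 23 → X
  i= 2: P-K =  5 → F
  i= 3: Y-N = 11 → L
  i= 4: T-O =  5 → F
  i= 5: G-Y =  8 → I
  i= 6: S-V = 23 → X
  i= 7: P-K =  5 → F
  i= 8: Y-N = 11 → L
  i= 9: U-P =  5 → F
  i=10: A-S =  8 → I
  i=11: Z-C = 23 → X
  i=12: Y-T =  5 → F
  i=13: X-M = 11 → L
  i=14: N-I =  5 → F
  shifts repeat with period 5: IXFLF

IXFLF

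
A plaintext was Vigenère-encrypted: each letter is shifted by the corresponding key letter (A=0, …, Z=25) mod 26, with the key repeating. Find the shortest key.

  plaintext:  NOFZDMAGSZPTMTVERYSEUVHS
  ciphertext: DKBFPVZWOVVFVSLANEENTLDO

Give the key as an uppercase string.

  i= 0: D-N = 16 → Q
  i= 1: K-O = 22 → W
  i= 2: B-F = 22 → W
  i= 3: F-Z =  6 → G
  i= 4: P-D = 12 → M
  i= 5: V-M =  9 → J
  i= 6: Z-A = 25 → Z
  i= 7: W-G = 16 → Q
  i= 8: O-S = 22 → W
  i= 9: V-Z = 22 → W
  i=10: V-P =  6 → G
  i=11: F-T = 12 → M
  i=12: V-M =  9 → J
  i=13: S-T = 25 → Z
  i=14: L-V = 16 → Q
  i=15: A-E = 22 → W
  i=16: N-R = 22 → W
  i=17: E-Y =  6 → G
  i=18: E-S = 12 → M
  i=19: N-E =  9 → J
  i=20: T-U = 25 → Z
  i=21: L-V = 16 → Q
  i=22: D-H = 22 → W
  i=23: O-S = 22 → W
  shifts repeat with period 7: QWWGMJZ

QWWGMJZ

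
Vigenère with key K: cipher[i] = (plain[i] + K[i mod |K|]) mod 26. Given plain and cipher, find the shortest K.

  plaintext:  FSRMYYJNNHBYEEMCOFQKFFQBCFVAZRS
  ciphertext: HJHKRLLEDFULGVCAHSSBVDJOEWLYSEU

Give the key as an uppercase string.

CRQYTN

  i= 0: H-F =  2 → C
  i= 1: J-S = 17 → R
  i= 2: H-R = 16 → Q
  i= 3: K-M = 24 → Y
  i= 4: R-Y = 19 → T
  i= 5: L-Y = 13 → N
  i= 6: L-J =  2 → C
  i= 7: E-N = 17 → R
  i= 8: D-N = 16 → Q
  i= 9: F-H = 24 → Y
  i=10: U-B = 19 → T
  i=11: L-Y = 13 → N
  i=12: G-E =  2 → C
  i=13: V-E = 17 → R
  i=14: C-M = 16 → Q
  i=15: A-C = 24 → Y
  i=16: H-O = 19 → T
  i=17: S-F = 13 → N
  i=18: S-Q =  2 → C
  i=19: B-K = 17 → R
  i=20: V-F = 16 → Q
  i=21: D-F = 24 → Y
  i=22: J-Q = 19 → T
  i=23: O-B = 13 → N
  i=24: E-C =  2 → C
  i=25: W-F = 17 → R
  i=26: L-V = 16 → Q
  i=27: Y-A = 24 → Y
  i=28: S-Z = 19 → T
  i=29: E-R = 13 → N
  i=30: U-S =  2 → C
  shifts repeat with period 6: CRQYTN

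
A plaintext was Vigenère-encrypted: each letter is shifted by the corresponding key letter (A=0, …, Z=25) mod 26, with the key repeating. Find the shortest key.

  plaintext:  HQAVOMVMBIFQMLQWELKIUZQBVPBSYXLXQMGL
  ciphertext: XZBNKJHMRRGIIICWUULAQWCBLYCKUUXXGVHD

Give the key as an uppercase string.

  i= 0: X-H = 16 → Q
  i= 1: Z-Q =  9 → J
  i= 2: B-A =  1 → B
  i= 3: N-V = 18 → S
  i= 4: K-O = 22 → W
  i= 5: J-M = 23 → X
  i= 6: H-V = 12 → M
  i= 7: M-M =  0 → A
  i= 8: R-B = 16 → Q
  i= 9: R-I =  9 → J
  i=10: G-F =  1 → B
  i=11: I-Q = 18 → S
  i=12: I-M = 22 → W
  i=13: I-L = 23 → X
  i=14: C-Q = 12 → M
  i=15: W-W =  0 → A
  i=16: U-E = 16 → Q
  i=17: U-L =  9 → J
  i=18: L-K =  1 → B
  i=19: A-I = 18 → S
  i=20: Q-U = 22 → W
  i=21: W-Z = 23 → X
  i=22: C-Q = 12 → M
  i=23: B-B =  0 → A
  i=24: L-V = 16 → Q
  i=25: Y-P =  9 → J
  i=26: C-B =  1 → B
  i=27: K-S = 18 → S
  i=28: U-Y = 22 → W
  i=29: U-X = 23 → X
  i=30: X-L = 12 → M
  i=31: X-X =  0 → A
  i=32: G-Q = 16 → Q
  i=33: V-M =  9 → J
  i=34: H-G =  1 → B
  i=35: D-L = 18 → S
  shifts repeat with period 8: QJBSWXMA

QJBSWXMA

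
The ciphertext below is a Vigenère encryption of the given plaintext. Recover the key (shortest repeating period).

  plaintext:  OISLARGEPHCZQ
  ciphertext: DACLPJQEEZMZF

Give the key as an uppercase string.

  i= 0: D-O = 15 → P
  i= 1: A-I = 18 → S
  i= 2: C-S = 10 → K
  i= 3: L-L =  0 → A
  i= 4: P-A = 15 → P
  i= 5: J-R = 18 → S
  i= 6: Q-G = 10 → K
  i= 7: E-E =  0 → A
  i= 8: E-P = 15 → P
  i= 9: Z-H = 18 → S
  i=10: M-C = 10 → K
  i=11: Z-Z =  0 → A
  i=12: F-Q = 15 → P
  shifts repeat with period 4: PSKA

PSKA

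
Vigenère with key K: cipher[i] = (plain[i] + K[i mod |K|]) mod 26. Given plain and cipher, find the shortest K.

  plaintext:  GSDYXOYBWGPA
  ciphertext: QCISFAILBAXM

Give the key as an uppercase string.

KKFUIM

  i= 0: Q-G = 10 → K
  i= 1: C-S = 10 → K
  i= 2: I-D =  5 → F
  i= 3: S-Y = 20 → U
  i= 4: F-X =  8 → I
  i= 5: A-O = 12 → M
  i= 6: I-Y = 10 → K
  i= 7: L-B = 10 → K
  i= 8: B-W =  5 → F
  i= 9: A-G = 20 → U
  i=10: X-P =  8 → I
  i=11: M-A = 12 → M
  shifts repeat with period 6: KKFUIM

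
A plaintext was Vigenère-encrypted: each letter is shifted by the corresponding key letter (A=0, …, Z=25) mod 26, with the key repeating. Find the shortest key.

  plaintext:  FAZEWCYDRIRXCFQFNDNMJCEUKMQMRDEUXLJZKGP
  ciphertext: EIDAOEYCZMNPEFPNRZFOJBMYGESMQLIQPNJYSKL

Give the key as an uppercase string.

ZIEWSCA

  i= 0: E-F = 25 → Z
  i= 1: I-A =  8 → I
  i= 2: D-Z =  4 → E
  i= 3: A-E = 22 → W
  i= 4: O-W = 18 → S
  i= 5: E-C =  2 → C
  i= 6: Y-Y =  0 → A
  i= 7: C-D = 25 → Z
  i= 8: Z-R =  8 → I
  i= 9: M-I =  4 → E
  i=10: N-R = 22 → W
  i=11: P-X = 18 → S
  i=12: E-C =  2 → C
  i=13: F-F =  0 → A
  i=14: P-Q = 25 → Z
  i=15: N-F =  8 → I
  i=16: R-N =  4 → E
  i=17: Z-D = 22 → W
  i=18: F-N = 18 → S
  i=19: O-M =  2 → C
  i=20: J-J =  0 → A
  i=21: B-C = 25 → Z
  i=22: M-E =  8 → I
  i=23: Y-U =  4 → E
  i=24: G-K = 22 → W
  i=25: E-M = 18 → S
  i=26: S-Q =  2 → C
  i=27: M-M =  0 → A
  i=28: Q-R = 25 → Z
  i=29: L-D =  8 → I
  i=30: I-E =  4 → E
  i=31: Q-U = 22 → W
  i=32: P-X = 18 → S
  i=33: N-L =  2 → C
  i=34: J-J =  0 → A
  i=35: Y-Z = 25 → Z
  i=36: S-K =  8 → I
  i=37: K-G =  4 → E
  i=38: L-P = 22 → W
  shifts repeat with period 7: ZIEWSCA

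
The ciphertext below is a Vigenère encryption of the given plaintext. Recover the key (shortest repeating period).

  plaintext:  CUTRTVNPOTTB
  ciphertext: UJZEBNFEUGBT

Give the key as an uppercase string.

SPGNIS

  i= 0: U-C = 18 → S
  i= 1: J-U = 15 → P
  i= 2: Z-T =  6 → G
  i= 3: E-R = 13 → N
  i= 4: B-T =  8 → I
  i= 5: N-V = 18 → S
  i= 6: F-N = 18 → S
  i= 7: E-P = 15 → P
  i= 8: U-O =  6 → G
  i= 9: G-T = 13 → N
  i=10: B-T =  8 → I
  i=11: T-B = 18 → S
  shifts repeat with period 6: SPGNIS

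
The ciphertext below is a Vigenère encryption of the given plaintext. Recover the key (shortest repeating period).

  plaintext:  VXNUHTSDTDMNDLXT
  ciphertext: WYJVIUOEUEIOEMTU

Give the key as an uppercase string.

  i= 0: W-V =  1 → B
  i= 1: Y-X =  1 → B
  i= 2: J-N = 22 → W
  i= 3: V-U =  1 → B
  i= 4: I-H =  1 → B
  i= 5: U-T =  1 → B
  i= 6: O-S = 22 → W
  i= 7: E-D =  1 → B
  i= 8: U-T =  1 → B
  i= 9: E-D =  1 → B
  i=10: I-M = 22 → W
  i=11: O-N =  1 → B
  i=12: E-D =  1 → B
  i=13: M-L =  1 → B
  i=14: T-X = 22 → W
  i=15: U-T =  1 → B
  shifts repeat with period 4: BBWB

BBWB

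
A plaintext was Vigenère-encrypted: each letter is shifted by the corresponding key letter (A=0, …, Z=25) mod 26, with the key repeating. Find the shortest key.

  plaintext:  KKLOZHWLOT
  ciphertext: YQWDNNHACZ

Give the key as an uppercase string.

OGLP

  i= 0: Y-K = 14 → O
  i= 1: Q-K =  6 → G
  i= 2: W-L = 11 → L
  i= 3: D-O = 15 → P
  i= 4: N-Z = 14 → O
  i= 5: N-H =  6 → G
  i= 6: H-W = 11 → L
  i= 7: A-L = 15 → P
  i= 8: C-O = 14 → O
  i= 9: Z-T =  6 → G
  shifts repeat with period 4: OGLP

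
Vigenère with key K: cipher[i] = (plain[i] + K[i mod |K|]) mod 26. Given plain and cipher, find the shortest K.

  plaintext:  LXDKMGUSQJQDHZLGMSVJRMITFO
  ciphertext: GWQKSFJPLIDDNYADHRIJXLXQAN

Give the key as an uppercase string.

  i= 0: G-L = 21 → V
  i= 1: W-X = 25 → Z
  i= 2: Q-D = 13 → N
  i= 3: K-K =  0 → A
  i= 4: S-M =  6 → G
  i= 5: F-G = 25 → Z
  i= 6: J-U = 15 → P
  i= 7: P-S = 23 → X
  i= 8: L-Q = 21 → V
  i= 9: I-J = 25 → Z
  i=10: D-Q = 13 → N
  i=11: D-D =  0 → A
  i=12: N-H =  6 → G
  i=13: Y-Z = 25 → Z
  i=14: A-L = 15 → P
  i=15: D-G = 23 → X
  i=16: H-M = 21 → V
  i=17: R-S = 25 → Z
  i=18: I-V = 13 → N
  i=19: J-J =  0 → A
  i=20: X-R =  6 → G
  i=21: L-M = 25 → Z
  i=22: X-I = 15 → P
  i=23: Q-T = 23 → X
  i=24: A-F = 21 → V
  i=25: N-O = 25 → Z
  shifts repeat with period 8: VZNAGZPX

VZNAGZPX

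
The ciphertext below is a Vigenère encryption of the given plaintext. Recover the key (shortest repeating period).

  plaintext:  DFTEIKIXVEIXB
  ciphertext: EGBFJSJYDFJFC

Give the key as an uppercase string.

  i= 0: E-D =  1 → B
  i= 1: G-F =  1 → B
  i= 2: B-T =  8 → I
  i= 3: F-E =  1 → B
  i= 4: J-I =  1 → B
  i= 5: S-K =  8 → I
  i= 6: J-I =  1 → B
  i= 7: Y-X =  1 → B
  i= 8: D-V =  8 → I
  i= 9: F-E =  1 → B
  i=10: J-I =  1 → B
  i=11: F-X =  8 → I
  i=12: C-B =  1 → B
  shifts repeat with period 3: BBI

BBI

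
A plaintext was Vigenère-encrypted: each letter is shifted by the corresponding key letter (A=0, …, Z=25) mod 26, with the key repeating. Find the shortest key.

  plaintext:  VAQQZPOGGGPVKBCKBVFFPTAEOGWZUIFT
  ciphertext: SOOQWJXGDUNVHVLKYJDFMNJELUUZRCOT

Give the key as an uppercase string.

XOYAXUJA

  i= 0: S-V = 23 → X
  i= 1: O-A = 14 → O
  i= 2: O-Q = 24 → Y
  i= 3: Q-Q =  0 → A
  i= 4: W-Z = 23 → X
  i= 5: J-P = 20 → U
  i= 6: X-O =  9 → J
  i= 7: G-G =  0 → A
  i= 8: D-G = 23 → X
  i= 9: U-G = 14 → O
  i=10: N-P = 24 → Y
  i=11: V-V =  0 → A
  i=12: H-K = 23 → X
  i=13: V-B = 20 → U
  i=14: L-C =  9 → J
  i=15: K-K =  0 → A
  i=16: Y-B = 23 → X
  i=17: J-V = 14 → O
  i=18: D-F = 24 → Y
  i=19: F-F =  0 → A
  i=20: M-P = 23 → X
  i=21: N-T = 20 → U
  i=22: J-A =  9 → J
  i=23: E-E =  0 → A
  i=24: L-O = 23 → X
  i=25: U-G = 14 → O
  i=26: U-W = 24 → Y
  i=27: Z-Z =  0 → A
  i=28: R-U = 23 → X
  i=29: C-I = 20 → U
  i=30: O-F =  9 → J
  i=31: T-T =  0 → A
  shifts repeat with period 8: XOYAXUJA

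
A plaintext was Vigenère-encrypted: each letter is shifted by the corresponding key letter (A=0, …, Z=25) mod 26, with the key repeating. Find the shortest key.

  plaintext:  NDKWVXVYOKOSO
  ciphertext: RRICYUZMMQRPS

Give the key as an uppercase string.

EOYGDX

  i= 0: R-N =  4 → E
  i= 1: R-D = 14 → O
  i= 2: I-K = 24 → Y
  i= 3: C-W =  6 → G
  i= 4: Y-V =  3 → D
  i= 5: U-X = 23 → X
  i= 6: Z-V =  4 → E
  i= 7: M-Y = 14 → O
  i= 8: M-O = 24 → Y
  i= 9: Q-K =  6 → G
  i=10: R-O =  3 → D
  i=11: P-S = 23 → X
  i=12: S-O =  4 → E
  shifts repeat with period 6: EOYGDX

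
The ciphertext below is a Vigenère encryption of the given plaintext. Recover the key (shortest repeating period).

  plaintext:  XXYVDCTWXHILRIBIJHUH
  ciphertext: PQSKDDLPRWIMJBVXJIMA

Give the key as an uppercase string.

STUPAB

  i= 0: P-X = 18 → S
  i= 1: Q-X = 19 → T
  i= 2: S-Y = 20 → U
  i= 3: K-V = 15 → P
  i= 4: D-D =  0 → A
  i= 5: D-C =  1 → B
  i= 6: L-T = 18 → S
  i= 7: P-W = 19 → T
  i= 8: R-X = 20 → U
  i= 9: W-H = 15 → P
  i=10: I-I =  0 → A
  i=11: M-L =  1 → B
  i=12: J-R = 18 → S
  i=13: B-I = 19 → T
  i=14: V-B = 20 → U
  i=15: X-I = 15 → P
  i=16: J-J =  0 → A
  i=17: I-H =  1 → B
  i=18: M-U = 18 → S
  i=19: A-H = 19 → T
  shifts repeat with period 6: STUPAB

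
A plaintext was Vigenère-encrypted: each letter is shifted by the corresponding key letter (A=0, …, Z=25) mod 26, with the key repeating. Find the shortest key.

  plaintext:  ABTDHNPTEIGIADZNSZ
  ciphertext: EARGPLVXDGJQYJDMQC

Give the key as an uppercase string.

EZYDIYG

  i= 0: E-A =  4 → E
  i= 1: A-B = 25 → Z
  i= 2: R-T = 24 → Y
  i= 3: G-D =  3 → D
  i= 4: P-H =  8 → I
  i= 5: L-N = 24 → Y
  i= 6: V-P =  6 → G
  i= 7: X-T =  4 → E
  i= 8: D-E = 25 → Z
  i= 9: G-I = 24 → Y
  i=10: J-G =  3 → D
  i=11: Q-I =  8 → I
  i=12: Y-A = 24 → Y
  i=13: J-D =  6 → G
  i=14: D-Z =  4 → E
  i=15: M-N = 25 → Z
  i=16: Q-S = 24 → Y
  i=17: C-Z =  3 → D
  shifts repeat with period 7: EZYDIYG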